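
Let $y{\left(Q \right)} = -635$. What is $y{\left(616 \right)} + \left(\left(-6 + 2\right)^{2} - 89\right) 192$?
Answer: $-14651$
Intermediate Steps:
$y{\left(616 \right)} + \left(\left(-6 + 2\right)^{2} - 89\right) 192 = -635 + \left(\left(-6 + 2\right)^{2} - 89\right) 192 = -635 + \left(\left(-4\right)^{2} - 89\right) 192 = -635 + \left(16 - 89\right) 192 = -635 - 14016 = -14651$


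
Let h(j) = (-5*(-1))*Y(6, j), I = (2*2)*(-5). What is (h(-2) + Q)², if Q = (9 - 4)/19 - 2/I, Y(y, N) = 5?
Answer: 23222761/36100 ≈ 643.29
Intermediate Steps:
I = -20 (I = 4*(-5) = -20)
h(j) = 25 (h(j) = -5*(-1)*5 = 5*5 = 25)
Q = 69/190 (Q = (9 - 4)/19 - 2/(-20) = 5*(1/19) - 2*(-1/20) = 5/19 + ⅒ = 69/190 ≈ 0.36316)
(h(-2) + Q)² = (25 + 69/190)² = (4819/190)² = 23222761/36100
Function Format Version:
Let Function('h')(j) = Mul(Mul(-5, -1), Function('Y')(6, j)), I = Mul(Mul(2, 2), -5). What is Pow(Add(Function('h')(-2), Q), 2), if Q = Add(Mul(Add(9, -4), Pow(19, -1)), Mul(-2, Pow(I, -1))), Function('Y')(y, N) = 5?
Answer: Rational(23222761, 36100) ≈ 643.29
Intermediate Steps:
I = -20 (I = Mul(4, -5) = -20)
Function('h')(j) = 25 (Function('h')(j) = Mul(Mul(-5, -1), 5) = Mul(5, 5) = 25)
Q = Rational(69, 190) (Q = Add(Mul(Add(9, -4), Pow(19, -1)), Mul(-2, Pow(-20, -1))) = Add(Mul(5, Rational(1, 19)), Mul(-2, Rational(-1, 20))) = Add(Rational(5, 19), Rational(1, 10)) = Rational(69, 190) ≈ 0.36316)
Pow(Add(Function('h')(-2), Q), 2) = Pow(Add(25, Rational(69, 190)), 2) = Pow(Rational(4819, 190), 2) = Rational(23222761, 36100)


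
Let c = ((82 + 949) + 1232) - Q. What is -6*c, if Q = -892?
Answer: -18930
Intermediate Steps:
c = 3155 (c = ((82 + 949) + 1232) - 1*(-892) = (1031 + 1232) + 892 = 2263 + 892 = 3155)
-6*c = -6*3155 = -18930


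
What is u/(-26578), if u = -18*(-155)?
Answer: -1395/13289 ≈ -0.10497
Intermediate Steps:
u = 2790
u/(-26578) = 2790/(-26578) = 2790*(-1/26578) = -1395/13289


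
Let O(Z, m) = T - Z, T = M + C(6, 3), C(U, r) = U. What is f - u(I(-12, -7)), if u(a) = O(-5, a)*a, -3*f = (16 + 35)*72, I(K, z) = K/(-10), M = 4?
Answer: -1242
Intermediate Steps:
T = 10 (T = 4 + 6 = 10)
O(Z, m) = 10 - Z
I(K, z) = -K/10 (I(K, z) = K*(-1/10) = -K/10)
f = -1224 (f = -(16 + 35)*72/3 = -17*72 = -1/3*3672 = -1224)
u(a) = 15*a (u(a) = (10 - 1*(-5))*a = (10 + 5)*a = 15*a)
f - u(I(-12, -7)) = -1224 - 15*(-1/10*(-12)) = -1224 - 15*6/5 = -1224 - 1*18 = -1224 - 18 = -1242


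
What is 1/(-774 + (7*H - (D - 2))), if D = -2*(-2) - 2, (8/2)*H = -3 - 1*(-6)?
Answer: -4/3075 ≈ -0.0013008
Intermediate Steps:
H = ¾ (H = (-3 - 1*(-6))/4 = (-3 + 6)/4 = (¼)*3 = ¾ ≈ 0.75000)
D = 2 (D = 4 - 2 = 2)
1/(-774 + (7*H - (D - 2))) = 1/(-774 + (7*(¾) - (2 - 2))) = 1/(-774 + (21/4 - 1*0)) = 1/(-774 + (21/4 + 0)) = 1/(-774 + 21/4) = 1/(-3075/4) = -4/3075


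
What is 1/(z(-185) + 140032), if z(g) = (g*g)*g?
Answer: -1/6191593 ≈ -1.6151e-7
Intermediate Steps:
z(g) = g³ (z(g) = g²*g = g³)
1/(z(-185) + 140032) = 1/((-185)³ + 140032) = 1/(-6331625 + 140032) = 1/(-6191593) = -1/6191593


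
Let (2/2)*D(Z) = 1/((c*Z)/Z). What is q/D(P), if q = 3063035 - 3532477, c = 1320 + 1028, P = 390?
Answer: -1102249816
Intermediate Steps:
c = 2348
q = -469442
D(Z) = 1/2348 (D(Z) = 1/((2348*Z)/Z) = 1/2348)
q/D(P) = -469442/1/2348 = -469442*2348 = -1102249816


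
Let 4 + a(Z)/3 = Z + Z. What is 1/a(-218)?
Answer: -1/1320 ≈ -0.00075758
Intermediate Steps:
a(Z) = -12 + 6*Z (a(Z) = -12 + 3*(Z + Z) = -12 + 3*(2*Z) = -12 + 6*Z)
1/a(-218) = 1/(-12 + 6*(-218)) = 1/(-12 - 1308) = 1/(-1320) = -1/1320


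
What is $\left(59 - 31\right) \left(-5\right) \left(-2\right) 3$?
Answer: $840$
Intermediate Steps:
$\left(59 - 31\right) \left(-5\right) \left(-2\right) 3 = 28 \cdot 10 \cdot 3 = 28 \cdot 30 = 840$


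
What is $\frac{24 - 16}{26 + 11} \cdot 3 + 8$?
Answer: $\frac{320}{37} \approx 8.6487$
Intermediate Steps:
$\frac{24 - 16}{26 + 11} \cdot 3 + 8 = \frac{8}{37} \cdot 3 + 8 = \frac{24}{37} + 8 = \frac{320}{37}$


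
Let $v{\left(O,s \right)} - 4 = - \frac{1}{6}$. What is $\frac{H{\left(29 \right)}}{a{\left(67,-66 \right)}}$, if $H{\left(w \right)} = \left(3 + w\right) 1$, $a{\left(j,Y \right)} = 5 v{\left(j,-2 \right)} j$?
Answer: $\frac{192}{7705} \approx 0.024919$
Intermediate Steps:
$v{\left(O,s \right)} = \frac{23}{6}$ ($v{\left(O,s \right)} = 4 - \frac{1}{6} = \frac{23}{6}$)
$a{\left(j,Y \right)} = \frac{115 j}{6}$ ($a{\left(j,Y \right)} = 5 \cdot \frac{23}{6} j = \frac{115 j}{6}$)
$H{\left(w \right)} = 3 + w$
$\frac{H{\left(29 \right)}}{a{\left(67,-66 \right)}} = \frac{3 + 29}{\frac{115}{6} \cdot 67} = \frac{32}{\frac{7705}{6}} = 32 \cdot \frac{6}{7705} = \frac{192}{7705}$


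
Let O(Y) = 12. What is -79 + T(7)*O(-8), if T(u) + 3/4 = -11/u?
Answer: -748/7 ≈ -106.86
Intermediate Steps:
T(u) = -¾ - 11/u
-79 + T(7)*O(-8) = -79 + (-¾ - 11/7)*12 = -79 - 65/28*12 = -79 - 195/7 = -748/7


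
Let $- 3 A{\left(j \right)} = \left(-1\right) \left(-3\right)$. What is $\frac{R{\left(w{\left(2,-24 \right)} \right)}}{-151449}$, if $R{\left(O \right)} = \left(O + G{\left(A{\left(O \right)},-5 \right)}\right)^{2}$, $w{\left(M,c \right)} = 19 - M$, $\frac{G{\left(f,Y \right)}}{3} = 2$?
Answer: $- \frac{529}{151449} \approx -0.0034929$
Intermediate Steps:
$A{\left(j \right)} = -1$ ($A{\left(j \right)} = - \frac{\left(-1\right) \left(-3\right)}{3} = \left(- \frac{1}{3}\right) 3 = -1$)
$G{\left(f,Y \right)} = 6$ ($G{\left(f,Y \right)} = 3 \cdot 2 = 6$)
$R{\left(O \right)} = \left(6 + O\right)^{2}$ ($R{\left(O \right)} = \left(O + 6\right)^{2} = \left(6 + O\right)^{2}$)
$\frac{R{\left(w{\left(2,-24 \right)} \right)}}{-151449} = \frac{\left(6 + \left(19 - 2\right)\right)^{2}}{-151449} = \left(6 + \left(19 - 2\right)\right)^{2} \left(- \frac{1}{151449}\right) = \left(6 + 17\right)^{2} \left(- \frac{1}{151449}\right) = 23^{2} \left(- \frac{1}{151449}\right) = 529 \left(- \frac{1}{151449}\right) = - \frac{529}{151449}$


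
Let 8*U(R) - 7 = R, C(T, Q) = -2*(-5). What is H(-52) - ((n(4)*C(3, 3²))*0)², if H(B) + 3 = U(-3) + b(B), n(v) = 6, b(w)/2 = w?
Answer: -213/2 ≈ -106.50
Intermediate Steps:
C(T, Q) = 10
U(R) = 7/8 + R/8
b(w) = 2*w
H(B) = -5/2 + 2*B (H(B) = -3 + ((7/8 + (⅛)*(-3)) + 2*B) = -3 + ((7/8 - 3/8) + 2*B) = -3 + (½ + 2*B) = -5/2 + 2*B)
H(-52) - ((n(4)*C(3, 3²))*0)² = (-5/2 + 2*(-52)) - ((6*10)*0)² = (-5/2 - 104) - (60*0)² = -213/2 - 1*0² = -213/2 - 1*0 = -213/2 + 0 = -213/2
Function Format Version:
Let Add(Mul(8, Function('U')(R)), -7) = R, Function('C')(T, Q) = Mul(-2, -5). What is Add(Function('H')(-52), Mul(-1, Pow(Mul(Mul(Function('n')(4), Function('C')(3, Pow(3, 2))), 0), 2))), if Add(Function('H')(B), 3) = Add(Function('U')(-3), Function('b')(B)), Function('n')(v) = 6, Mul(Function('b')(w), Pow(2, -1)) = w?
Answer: Rational(-213, 2) ≈ -106.50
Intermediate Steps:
Function('C')(T, Q) = 10
Function('U')(R) = Add(Rational(7, 8), Mul(Rational(1, 8), R))
Function('b')(w) = Mul(2, w)
Function('H')(B) = Add(Rational(-5, 2), Mul(2, B)) (Function('H')(B) = Add(-3, Add(Add(Rational(7, 8), Mul(Rational(1, 8), -3)), Mul(2, B))) = Add(-3, Add(Add(Rational(7, 8), Rational(-3, 8)), Mul(2, B))) = Add(-3, Add(Rational(1, 2), Mul(2, B))) = Add(Rational(-5, 2), Mul(2, B)))
Add(Function('H')(-52), Mul(-1, Pow(Mul(Mul(Function('n')(4), Function('C')(3, Pow(3, 2))), 0), 2))) = Add(Add(Rational(-5, 2), Mul(2, -52)), Mul(-1, Pow(Mul(Mul(6, 10), 0), 2))) = Add(Add(Rational(-5, 2), -104), Mul(-1, Pow(Mul(60, 0), 2))) = Add(Rational(-213, 2), Mul(-1, Pow(0, 2))) = Add(Rational(-213, 2), Mul(-1, 0)) = Add(Rational(-213, 2), 0) = Rational(-213, 2)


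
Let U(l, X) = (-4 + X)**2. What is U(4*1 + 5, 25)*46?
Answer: 20286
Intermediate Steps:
U(4*1 + 5, 25)*46 = (-4 + 25)**2*46 = 21**2*46 = 441*46 = 20286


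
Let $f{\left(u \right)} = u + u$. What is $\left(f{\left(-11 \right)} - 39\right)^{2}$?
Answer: $3721$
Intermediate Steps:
$f{\left(u \right)} = 2 u$
$\left(f{\left(-11 \right)} - 39\right)^{2} = \left(2 \left(-11\right) - 39\right)^{2} = \left(-22 - 39\right)^{2} = \left(-61\right)^{2} = 3721$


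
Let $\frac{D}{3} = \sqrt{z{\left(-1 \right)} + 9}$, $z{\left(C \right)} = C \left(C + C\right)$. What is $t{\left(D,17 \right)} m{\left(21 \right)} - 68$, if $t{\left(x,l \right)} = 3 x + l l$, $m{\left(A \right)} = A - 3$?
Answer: $5134 + 162 \sqrt{11} \approx 5671.3$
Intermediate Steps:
$m{\left(A \right)} = -3 + A$
$z{\left(C \right)} = 2 C^{2}$ ($z{\left(C \right)} = C 2 C = 2 C^{2}$)
$D = 3 \sqrt{11}$ ($D = 3 \sqrt{2 \left(-1\right)^{2} + 9} = 3 \sqrt{2 \cdot 1 + 9} = 3 \sqrt{2 + 9} = 3 \sqrt{11} \approx 9.9499$)
$t{\left(x,l \right)} = l^{2} + 3 x$ ($t{\left(x,l \right)} = 3 x + l^{2} = l^{2} + 3 x$)
$t{\left(D,17 \right)} m{\left(21 \right)} - 68 = \left(17^{2} + 3 \cdot 3 \sqrt{11}\right) \left(-3 + 21\right) - 68 = \left(289 + 9 \sqrt{11}\right) 18 - 68 = \left(5202 + 162 \sqrt{11}\right) - 68 = 5134 + 162 \sqrt{11}$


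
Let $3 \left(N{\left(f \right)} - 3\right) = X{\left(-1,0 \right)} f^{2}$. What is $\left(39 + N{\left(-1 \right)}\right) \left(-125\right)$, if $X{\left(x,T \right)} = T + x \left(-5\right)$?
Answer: $- \frac{16375}{3} \approx -5458.3$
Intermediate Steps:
$X{\left(x,T \right)} = T - 5 x$
$N{\left(f \right)} = 3 + \frac{5 f^{2}}{3}$ ($N{\left(f \right)} = 3 + \frac{\left(0 - -5\right) f^{2}}{3} = 3 + \frac{\left(0 + 5\right) f^{2}}{3} = 3 + \frac{5 f^{2}}{3}$)
$\left(39 + N{\left(-1 \right)}\right) \left(-125\right) = \left(39 + \left(3 + \frac{5 \left(-1\right)^{2}}{3}\right)\right) \left(-125\right) = \left(39 + \left(3 + \frac{5}{3} \cdot 1\right)\right) \left(-125\right) = \left(39 + \left(3 + \frac{5}{3}\right)\right) \left(-125\right) = \left(39 + \frac{14}{3}\right) \left(-125\right) = \frac{131}{3} \left(-125\right) = - \frac{16375}{3}$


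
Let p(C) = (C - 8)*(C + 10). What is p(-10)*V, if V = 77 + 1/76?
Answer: 0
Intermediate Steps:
p(C) = (-8 + C)*(10 + C)
V = 5853/76 (V = 77 + 1/76 = 5853/76 ≈ 77.013)
p(-10)*V = (-80 + (-10)² + 2*(-10))*(5853/76) = (-80 + 100 - 20)*(5853/76) = 0*(5853/76) = 0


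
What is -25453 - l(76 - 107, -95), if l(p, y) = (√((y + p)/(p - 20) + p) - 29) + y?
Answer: -25329 - I*√8245/17 ≈ -25329.0 - 5.3413*I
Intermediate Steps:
l(p, y) = -29 + y + √(p + (p + y)/(-20 + p)) (l(p, y) = (√((p + y)/(-20 + p) + p) - 29) + y = (√(p + (p + y)/(-20 + p)) - 29) + y = (-29 + √(p + (p + y)/(-20 + p))) + y = -29 + y + √(p + (p + y)/(-20 + p)))
-25453 - l(76 - 107, -95) = -25453 - (-29 - 95 + √(((76 - 107) - 95 + (76 - 107)*(-20 + (76 - 107)))/(-20 + (76 - 107)))) = -25453 - (-29 - 95 + √((-31 - 95 - 31*(-20 - 31))/(-20 - 31))) = -25453 - (-29 - 95 + √((-31 - 95 - 31*(-51))/(-51))) = -25453 - (-29 - 95 + √(-(-31 - 95 + 1581)/51)) = -25453 - (-29 - 95 + √(-1/51*1455)) = -25453 - (-29 - 95 + √(-485/17)) = -25453 - (-29 - 95 + I*√8245/17) = -25453 - (-124 + I*√8245/17) = -25453 + (124 - I*√8245/17) = -25329 - I*√8245/17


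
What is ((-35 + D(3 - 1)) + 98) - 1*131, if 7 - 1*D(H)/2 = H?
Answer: -58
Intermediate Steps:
D(H) = 14 - 2*H
((-35 + D(3 - 1)) + 98) - 1*131 = ((-35 + (14 - 2*(3 - 1))) + 98) - 1*131 = ((-35 + (14 - 2*2)) + 98) - 131 = ((-35 + (14 - 4)) + 98) - 131 = ((-35 + 10) + 98) - 131 = (-25 + 98) - 131 = 73 - 131 = -58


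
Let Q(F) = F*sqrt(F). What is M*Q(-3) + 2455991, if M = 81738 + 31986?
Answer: 2455991 - 341172*I*sqrt(3) ≈ 2.456e+6 - 5.9093e+5*I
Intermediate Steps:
M = 113724
Q(F) = F**(3/2)
M*Q(-3) + 2455991 = 113724*(-3)**(3/2) + 2455991 = 113724*(-3*I*sqrt(3)) + 2455991 = -341172*I*sqrt(3) + 2455991 = 2455991 - 341172*I*sqrt(3)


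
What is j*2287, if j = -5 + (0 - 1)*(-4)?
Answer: -2287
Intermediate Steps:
j = -1 (j = -5 - 1*(-4) = -5 + 4 = -1)
j*2287 = -1*2287 = -2287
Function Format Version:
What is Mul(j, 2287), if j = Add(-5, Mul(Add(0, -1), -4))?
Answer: -2287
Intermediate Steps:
j = -1 (j = Add(-5, Mul(-1, -4)) = Add(-5, 4) = -1)
Mul(j, 2287) = Mul(-1, 2287) = -2287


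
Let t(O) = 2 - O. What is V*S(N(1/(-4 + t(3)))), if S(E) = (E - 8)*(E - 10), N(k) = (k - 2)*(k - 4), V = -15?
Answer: 1767/125 ≈ 14.136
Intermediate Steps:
N(k) = (-4 + k)*(-2 + k) (N(k) = (-2 + k)*(-4 + k) = (-4 + k)*(-2 + k))
S(E) = (-10 + E)*(-8 + E) (S(E) = (-8 + E)*(-10 + E) = (-10 + E)*(-8 + E))
V*S(N(1/(-4 + t(3)))) = -15*(80 + (8 + (1/(-4 + (2 - 1*3)))² - 6/(-4 + (2 - 1*3)))² - 18*(8 + (1/(-4 + (2 - 1*3)))² - 6/(-4 + (2 - 1*3)))) = -15*(80 + (8 + (1/(-4 + (2 - 3)))² - 6/(-4 + (2 - 3)))² - 18*(8 + (1/(-4 + (2 - 3)))² - 6/(-4 + (2 - 3)))) = -15*(80 + (8 + (1/(-4 - 1))² - 6/(-4 - 1))² - 18*(8 + (1/(-4 - 1))² - 6/(-4 - 1))) = -15*(80 + (8 + (1/(-5))² - 6/(-5))² - 18*(8 + (1/(-5))² - 6/(-5))) = -15*(80 + (8 + (-⅕)² - 6*(-⅕))² - 18*(8 + (-⅕)² - 6*(-⅕))) = -15*(80 + (8 + 1/25 + 6/5)² - 18*(8 + 1/25 + 6/5)) = -15*(80 + (231/25)² - 18*231/25) = -15*(80 + 53361/625 - 4158/25) = -15*(-589/625) = 1767/125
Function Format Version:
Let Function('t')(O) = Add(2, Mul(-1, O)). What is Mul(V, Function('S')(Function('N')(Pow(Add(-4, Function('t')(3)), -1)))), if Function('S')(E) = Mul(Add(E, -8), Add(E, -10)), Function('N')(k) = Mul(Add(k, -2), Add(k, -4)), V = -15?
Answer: Rational(1767, 125) ≈ 14.136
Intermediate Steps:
Function('N')(k) = Mul(Add(-4, k), Add(-2, k)) (Function('N')(k) = Mul(Add(-2, k), Add(-4, k)) = Mul(Add(-4, k), Add(-2, k)))
Function('S')(E) = Mul(Add(-10, E), Add(-8, E)) (Function('S')(E) = Mul(Add(-8, E), Add(-10, E)) = Mul(Add(-10, E), Add(-8, E)))
Mul(V, Function('S')(Function('N')(Pow(Add(-4, Function('t')(3)), -1)))) = Mul(-15, Add(80, Pow(Add(8, Pow(Pow(Add(-4, Add(2, Mul(-1, 3))), -1), 2), Mul(-6, Pow(Add(-4, Add(2, Mul(-1, 3))), -1))), 2), Mul(-18, Add(8, Pow(Pow(Add(-4, Add(2, Mul(-1, 3))), -1), 2), Mul(-6, Pow(Add(-4, Add(2, Mul(-1, 3))), -1)))))) = Mul(-15, Add(80, Pow(Add(8, Pow(Pow(Add(-4, Add(2, -3)), -1), 2), Mul(-6, Pow(Add(-4, Add(2, -3)), -1))), 2), Mul(-18, Add(8, Pow(Pow(Add(-4, Add(2, -3)), -1), 2), Mul(-6, Pow(Add(-4, Add(2, -3)), -1)))))) = Mul(-15, Add(80, Pow(Add(8, Pow(Pow(Add(-4, -1), -1), 2), Mul(-6, Pow(Add(-4, -1), -1))), 2), Mul(-18, Add(8, Pow(Pow(Add(-4, -1), -1), 2), Mul(-6, Pow(Add(-4, -1), -1)))))) = Mul(-15, Add(80, Pow(Add(8, Pow(Pow(-5, -1), 2), Mul(-6, Pow(-5, -1))), 2), Mul(-18, Add(8, Pow(Pow(-5, -1), 2), Mul(-6, Pow(-5, -1)))))) = Mul(-15, Add(80, Pow(Add(8, Pow(Rational(-1, 5), 2), Mul(-6, Rational(-1, 5))), 2), Mul(-18, Add(8, Pow(Rational(-1, 5), 2), Mul(-6, Rational(-1, 5)))))) = Mul(-15, Add(80, Pow(Add(8, Rational(1, 25), Rational(6, 5)), 2), Mul(-18, Add(8, Rational(1, 25), Rational(6, 5))))) = Mul(-15, Add(80, Pow(Rational(231, 25), 2), Mul(-18, Rational(231, 25)))) = Mul(-15, Add(80, Rational(53361, 625), Rational(-4158, 25))) = Mul(-15, Rational(-589, 625)) = Rational(1767, 125)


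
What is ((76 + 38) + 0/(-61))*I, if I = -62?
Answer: -7068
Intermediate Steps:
((76 + 38) + 0/(-61))*I = ((76 + 38) + 0/(-61))*(-62) = (114 + 0*(-1/61))*(-62) = (114 + 0)*(-62) = 114*(-62) = -7068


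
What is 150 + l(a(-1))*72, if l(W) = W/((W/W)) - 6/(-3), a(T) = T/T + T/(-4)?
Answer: 384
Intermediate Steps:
a(T) = 1 - T/4 (a(T) = 1 + T*(-¼) = 1 - T/4)
l(W) = 2 + W (l(W) = W/1 - 6*(-⅓) = W*1 + 2 = W + 2 = 2 + W)
150 + l(a(-1))*72 = 150 + (2 + (1 - ¼*(-1)))*72 = 150 + (2 + (1 + ¼))*72 = 150 + (2 + 5/4)*72 = 150 + (13/4)*72 = 150 + 234 = 384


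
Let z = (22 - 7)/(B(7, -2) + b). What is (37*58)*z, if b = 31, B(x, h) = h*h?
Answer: 6438/7 ≈ 919.71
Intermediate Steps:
B(x, h) = h**2
z = 3/7 (z = (22 - 7)/((-2)**2 + 31) = 15/(4 + 31) = 15/35 = 15*(1/35) = 3/7 ≈ 0.42857)
(37*58)*z = (37*58)*(3/7) = 2146*(3/7) = 6438/7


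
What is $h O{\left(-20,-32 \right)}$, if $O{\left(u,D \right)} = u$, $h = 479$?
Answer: $-9580$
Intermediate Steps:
$h O{\left(-20,-32 \right)} = 479 \left(-20\right) = -9580$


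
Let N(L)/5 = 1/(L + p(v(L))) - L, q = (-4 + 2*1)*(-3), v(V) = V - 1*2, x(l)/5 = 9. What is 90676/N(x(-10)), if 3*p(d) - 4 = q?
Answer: -1314802/3261 ≈ -403.19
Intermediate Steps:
x(l) = 45 (x(l) = 5*9 = 45)
v(V) = -2 + V (v(V) = V - 2 = -2 + V)
q = 6 (q = (-4 + 2)*(-3) = -2*(-3) = 6)
p(d) = 10/3 (p(d) = 4/3 + (⅓)*6 = 4/3 + 2 = 10/3)
N(L) = -5*L + 5/(10/3 + L) (N(L) = 5*(1/(L + 10/3) - L) = 5*(1/(10/3 + L) - L) = -5*L + 5/(10/3 + L))
90676/N(x(-10)) = 90676/((5*(3 - 10*45 - 3*45²)/(10 + 3*45))) = 90676/((5*(3 - 450 - 3*2025)/(10 + 135))) = 90676/((5*(3 - 450 - 6075)/145)) = 90676/((5*(1/145)*(-6522))) = 90676/(-6522/29) = 90676*(-29/6522) = -1314802/3261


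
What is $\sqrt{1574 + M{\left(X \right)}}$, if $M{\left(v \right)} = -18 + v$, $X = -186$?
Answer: $\sqrt{1370} \approx 37.013$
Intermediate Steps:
$\sqrt{1574 + M{\left(X \right)}} = \sqrt{1574 - 204} = \sqrt{1370}$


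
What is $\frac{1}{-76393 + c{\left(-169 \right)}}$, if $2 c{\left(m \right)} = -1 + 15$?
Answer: $- \frac{1}{76386} \approx -1.3091 \cdot 10^{-5}$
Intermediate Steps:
$c{\left(m \right)} = 7$ ($c{\left(m \right)} = \frac{-1 + 15}{2} = \frac{1}{2} \cdot 14 = 7$)
$\frac{1}{-76393 + c{\left(-169 \right)}} = \frac{1}{-76393 + 7} = \frac{1}{-76386} = - \frac{1}{76386}$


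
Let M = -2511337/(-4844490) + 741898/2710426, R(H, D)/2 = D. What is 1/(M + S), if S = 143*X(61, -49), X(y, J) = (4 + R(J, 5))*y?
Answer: 6565315826370/801774699803227931 ≈ 8.1885e-6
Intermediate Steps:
R(H, D) = 2*D
X(y, J) = 14*y (X(y, J) = (4 + 2*5)*y = (4 + 10)*y = 14*y)
M = 5200455270791/6565315826370 (M = -2511337*(-1/4844490) + 741898*(1/2710426) = 2511337/4844490 + 370949/1355213 = 5200455270791/6565315826370 ≈ 0.79211)
S = 122122 (S = 143*(14*61) = 143*854 = 122122)
1/(M + S) = 1/(5200455270791/6565315826370 + 122122) = 1/(801774699803227931/6565315826370) = 6565315826370/801774699803227931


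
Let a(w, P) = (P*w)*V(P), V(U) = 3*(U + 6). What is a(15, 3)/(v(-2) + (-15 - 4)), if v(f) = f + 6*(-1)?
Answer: -45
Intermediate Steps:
V(U) = 18 + 3*U (V(U) = 3*(6 + U) = 18 + 3*U)
a(w, P) = P*w*(18 + 3*P) (a(w, P) = (P*w)*(18 + 3*P) = P*w*(18 + 3*P))
v(f) = -6 + f (v(f) = f - 6 = -6 + f)
a(15, 3)/(v(-2) + (-15 - 4)) = (3*3*15*(6 + 3))/((-6 - 2) + (-15 - 4)) = (3*3*15*9)/(-8 - 19) = 1215/(-27) = -1/27*1215 = -45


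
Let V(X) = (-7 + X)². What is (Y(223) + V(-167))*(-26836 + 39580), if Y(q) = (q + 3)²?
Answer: 1036749888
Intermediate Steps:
Y(q) = (3 + q)²
(Y(223) + V(-167))*(-26836 + 39580) = ((3 + 223)² + (-7 - 167)²)*(-26836 + 39580) = (226² + (-174)²)*12744 = (51076 + 30276)*12744 = 81352*12744 = 1036749888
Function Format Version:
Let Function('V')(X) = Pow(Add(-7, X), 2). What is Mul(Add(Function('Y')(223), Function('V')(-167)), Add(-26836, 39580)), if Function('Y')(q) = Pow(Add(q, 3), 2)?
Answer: 1036749888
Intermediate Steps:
Function('Y')(q) = Pow(Add(3, q), 2)
Mul(Add(Function('Y')(223), Function('V')(-167)), Add(-26836, 39580)) = Mul(Add(Pow(Add(3, 223), 2), Pow(Add(-7, -167), 2)), Add(-26836, 39580)) = Mul(Add(Pow(226, 2), Pow(-174, 2)), 12744) = Mul(Add(51076, 30276), 12744) = Mul(81352, 12744) = 1036749888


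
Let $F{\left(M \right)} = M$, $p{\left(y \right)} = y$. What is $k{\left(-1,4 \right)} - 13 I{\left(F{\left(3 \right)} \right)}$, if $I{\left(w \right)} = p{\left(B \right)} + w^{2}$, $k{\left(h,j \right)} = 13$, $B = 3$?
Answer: $-143$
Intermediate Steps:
$I{\left(w \right)} = 3 + w^{2}$
$k{\left(-1,4 \right)} - 13 I{\left(F{\left(3 \right)} \right)} = 13 - 13 \left(3 + 3^{2}\right) = 13 - 13 \left(3 + 9\right) = 13 - 156 = -143$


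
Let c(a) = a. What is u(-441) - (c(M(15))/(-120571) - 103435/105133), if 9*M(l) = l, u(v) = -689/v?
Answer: 2033380186181/798587429409 ≈ 2.5462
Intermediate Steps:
M(l) = l/9
u(-441) - (c(M(15))/(-120571) - 103435/105133) = -689/(-441) - (((⅑)*15)/(-120571) - 103435/105133) = -689*(-1/441) - ((5/3)*(-1/120571) - 103435*1/105133) = 689/441 - (-5/361713 - 103435/105133) = 689/441 - 1*(-37414309820/38027972829) = 689/441 + 37414309820/38027972829 = 2033380186181/798587429409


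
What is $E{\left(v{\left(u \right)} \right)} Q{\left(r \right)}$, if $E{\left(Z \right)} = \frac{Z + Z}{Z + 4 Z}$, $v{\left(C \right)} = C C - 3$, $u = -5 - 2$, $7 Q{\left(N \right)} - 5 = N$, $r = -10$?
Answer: $- \frac{2}{7} \approx -0.28571$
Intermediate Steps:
$Q{\left(N \right)} = \frac{5}{7} + \frac{N}{7}$
$u = -7$
$v{\left(C \right)} = -3 + C^{2}$ ($v{\left(C \right)} = C^{2} - 3 = -3 + C^{2}$)
$E{\left(Z \right)} = \frac{2}{5}$ ($E{\left(Z \right)} = \frac{2 Z}{5 Z} = 2 Z \frac{1}{5 Z} = \frac{2}{5}$)
$E{\left(v{\left(u \right)} \right)} Q{\left(r \right)} = \frac{2 \left(\frac{5}{7} + \frac{1}{7} \left(-10\right)\right)}{5} = \frac{2 \left(\frac{5}{7} - \frac{10}{7}\right)}{5} = \frac{2}{5} \left(- \frac{5}{7}\right) = - \frac{2}{7}$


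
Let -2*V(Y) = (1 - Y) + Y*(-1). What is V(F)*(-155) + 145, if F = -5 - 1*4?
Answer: 3235/2 ≈ 1617.5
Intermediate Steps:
F = -9 (F = -5 - 4 = -9)
V(Y) = -½ + Y (V(Y) = -((1 - Y) + Y*(-1))/2 = -((1 - Y) - Y)/2 = -(1 - 2*Y)/2 = -½ + Y)
V(F)*(-155) + 145 = (-½ - 9)*(-155) + 145 = -19/2*(-155) + 145 = 2945/2 + 145 = 3235/2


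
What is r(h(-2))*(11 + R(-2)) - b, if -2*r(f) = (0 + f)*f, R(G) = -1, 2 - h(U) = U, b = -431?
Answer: 351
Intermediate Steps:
h(U) = 2 - U
r(f) = -f**2/2 (r(f) = -(0 + f)*f/2 = -f*f/2 = -f**2/2)
r(h(-2))*(11 + R(-2)) - b = (-(2 - 1*(-2))**2/2)*(11 - 1) - 1*(-431) = -(2 + 2)**2/2*10 + 431 = -1/2*4**2*10 + 431 = -1/2*16*10 + 431 = -8*10 + 431 = -80 + 431 = 351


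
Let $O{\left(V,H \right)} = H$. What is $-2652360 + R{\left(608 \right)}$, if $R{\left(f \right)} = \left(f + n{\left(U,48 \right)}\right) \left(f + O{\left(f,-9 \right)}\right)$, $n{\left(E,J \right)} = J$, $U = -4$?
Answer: $-2259416$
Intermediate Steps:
$R{\left(f \right)} = \left(-9 + f\right) \left(48 + f\right)$ ($R{\left(f \right)} = \left(f + 48\right) \left(f - 9\right) = \left(48 + f\right) \left(-9 + f\right) = \left(-9 + f\right) \left(48 + f\right)$)
$-2652360 + R{\left(608 \right)} = -2652360 + \left(-432 + 608^{2} + 39 \cdot 608\right) = -2652360 + \left(-432 + 369664 + 23712\right) = -2652360 + 392944 = -2259416$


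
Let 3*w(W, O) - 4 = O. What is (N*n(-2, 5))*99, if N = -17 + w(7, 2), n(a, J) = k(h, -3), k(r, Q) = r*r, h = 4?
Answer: -23760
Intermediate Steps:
w(W, O) = 4/3 + O/3
k(r, Q) = r²
n(a, J) = 16 (n(a, J) = 4² = 16)
N = -15 (N = -17 + (4/3 + (⅓)*2) = -17 + (4/3 + ⅔) = -17 + 2 = -15)
(N*n(-2, 5))*99 = -15*16*99 = -240*99 = -23760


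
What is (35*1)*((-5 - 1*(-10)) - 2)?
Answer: 105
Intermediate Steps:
(35*1)*((-5 - 1*(-10)) - 2) = 35*((-5 + 10) - 2) = 35*(5 - 2) = 35*3 = 105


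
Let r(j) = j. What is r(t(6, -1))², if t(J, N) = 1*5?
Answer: 25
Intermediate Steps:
t(J, N) = 5
r(t(6, -1))² = 5² = 25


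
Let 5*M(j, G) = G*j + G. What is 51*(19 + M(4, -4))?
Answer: 765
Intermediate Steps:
M(j, G) = G/5 + G*j/5 (M(j, G) = (G*j + G)/5 = (G + G*j)/5 = G/5 + G*j/5)
51*(19 + M(4, -4)) = 51*(19 + (⅕)*(-4)*(1 + 4)) = 51*(19 + (⅕)*(-4)*5) = 51*(19 - 4) = 51*15 = 765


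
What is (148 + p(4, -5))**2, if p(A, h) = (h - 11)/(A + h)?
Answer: 26896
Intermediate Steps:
p(A, h) = (-11 + h)/(A + h)
(148 + p(4, -5))**2 = (148 + (-11 - 5)/(4 - 5))**2 = (148 - 16/(-1))**2 = (148 - 1*(-16))**2 = (148 + 16)**2 = 164**2 = 26896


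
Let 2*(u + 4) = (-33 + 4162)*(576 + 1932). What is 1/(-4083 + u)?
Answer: 1/5173679 ≈ 1.9329e-7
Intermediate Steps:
u = 5177762 (u = -4 + ((-33 + 4162)*(576 + 1932))/2 = -4 + (4129*2508)/2 = -4 + (1/2)*10355532 = -4 + 5177766 = 5177762)
1/(-4083 + u) = 1/(-4083 + 5177762) = 1/5173679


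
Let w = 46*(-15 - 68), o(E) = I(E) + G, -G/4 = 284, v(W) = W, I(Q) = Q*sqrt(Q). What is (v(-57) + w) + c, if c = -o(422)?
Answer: -2739 - 422*sqrt(422) ≈ -11408.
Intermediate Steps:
I(Q) = Q**(3/2)
G = -1136 (G = -4*284 = -1136)
o(E) = -1136 + E**(3/2) (o(E) = E**(3/2) - 1136 = -1136 + E**(3/2))
w = -3818 (w = 46*(-83) = -3818)
c = 1136 - 422*sqrt(422) (c = -(-1136 + 422**(3/2)) = -(-1136 + 422*sqrt(422)) = 1136 - 422*sqrt(422) ≈ -7533.0)
(v(-57) + w) + c = (-57 - 3818) + (1136 - 422*sqrt(422)) = -3875 + (1136 - 422*sqrt(422)) = -2739 - 422*sqrt(422)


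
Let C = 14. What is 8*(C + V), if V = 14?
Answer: 224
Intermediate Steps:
8*(C + V) = 8*(14 + 14) = 8*28 = 224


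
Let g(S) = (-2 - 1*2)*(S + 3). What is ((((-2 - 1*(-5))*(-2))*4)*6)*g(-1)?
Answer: 1152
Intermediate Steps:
g(S) = -12 - 4*S (g(S) = (-2 - 2)*(3 + S) = -4*(3 + S) = -12 - 4*S)
((((-2 - 1*(-5))*(-2))*4)*6)*g(-1) = ((((-2 - 1*(-5))*(-2))*4)*6)*(-12 - 4*(-1)) = ((((-2 + 5)*(-2))*4)*6)*(-12 + 4) = (((3*(-2))*4)*6)*(-8) = (-6*4*6)*(-8) = -24*6*(-8) = -144*(-8) = 1152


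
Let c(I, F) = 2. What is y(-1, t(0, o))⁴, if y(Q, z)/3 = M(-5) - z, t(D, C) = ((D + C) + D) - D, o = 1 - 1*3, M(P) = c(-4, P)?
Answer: 20736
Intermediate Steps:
M(P) = 2
o = -2 (o = 1 - 3 = -2)
t(D, C) = C + D (t(D, C) = ((C + D) + D) - D = (C + 2*D) - D = C + D)
y(Q, z) = 6 - 3*z (y(Q, z) = 3*(2 - z) = 6 - 3*z)
y(-1, t(0, o))⁴ = (6 - 3*(-2 + 0))⁴ = (6 - 3*(-2))⁴ = (6 + 6)⁴ = 12⁴ = 20736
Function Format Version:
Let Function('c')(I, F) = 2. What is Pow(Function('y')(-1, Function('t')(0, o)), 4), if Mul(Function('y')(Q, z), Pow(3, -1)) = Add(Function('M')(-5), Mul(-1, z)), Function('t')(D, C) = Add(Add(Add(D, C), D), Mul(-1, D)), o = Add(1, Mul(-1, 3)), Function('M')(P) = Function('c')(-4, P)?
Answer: 20736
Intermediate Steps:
Function('M')(P) = 2
o = -2 (o = Add(1, -3) = -2)
Function('t')(D, C) = Add(C, D) (Function('t')(D, C) = Add(Add(Add(C, D), D), Mul(-1, D)) = Add(Add(C, Mul(2, D)), Mul(-1, D)) = Add(C, D))
Function('y')(Q, z) = Add(6, Mul(-3, z)) (Function('y')(Q, z) = Mul(3, Add(2, Mul(-1, z))) = Add(6, Mul(-3, z)))
Pow(Function('y')(-1, Function('t')(0, o)), 4) = Pow(Add(6, Mul(-3, Add(-2, 0))), 4) = Pow(Add(6, Mul(-3, -2)), 4) = Pow(Add(6, 6), 4) = Pow(12, 4) = 20736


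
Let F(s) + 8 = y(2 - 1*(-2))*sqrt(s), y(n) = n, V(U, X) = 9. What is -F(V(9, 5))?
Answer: -4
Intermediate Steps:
F(s) = -8 + 4*sqrt(s) (F(s) = -8 + (2 - 1*(-2))*sqrt(s) = -8 + (2 + 2)*sqrt(s) = -8 + 4*sqrt(s))
-F(V(9, 5)) = -(-8 + 4*sqrt(9)) = -(-8 + 4*3) = -(-8 + 12) = -1*4 = -4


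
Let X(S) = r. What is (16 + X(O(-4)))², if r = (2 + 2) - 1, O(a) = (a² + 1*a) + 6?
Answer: 361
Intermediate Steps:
O(a) = 6 + a + a² (O(a) = (a² + a) + 6 = (a + a²) + 6 = 6 + a + a²)
r = 3 (r = 4 - 1 = 3)
X(S) = 3
(16 + X(O(-4)))² = (16 + 3)² = 19² = 361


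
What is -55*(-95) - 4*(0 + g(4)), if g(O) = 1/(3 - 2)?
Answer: 5221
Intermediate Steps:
g(O) = 1 (g(O) = 1/1 = 1)
-55*(-95) - 4*(0 + g(4)) = -55*(-95) - 4*(0 + 1) = 5225 - 4*1 = 5225 - 4 = 5221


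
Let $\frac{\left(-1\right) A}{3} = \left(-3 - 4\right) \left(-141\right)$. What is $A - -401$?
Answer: $-2560$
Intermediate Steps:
$A = -2961$ ($A = - 3 \left(-3 - 4\right) \left(-141\right) = - 3 \left(\left(-7\right) \left(-141\right)\right) = \left(-3\right) 987 = -2961$)
$A - -401 = -2961 - -401 = -2961 + 401 = -2560$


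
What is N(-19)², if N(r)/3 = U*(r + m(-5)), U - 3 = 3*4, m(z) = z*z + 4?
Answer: 202500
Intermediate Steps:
m(z) = 4 + z² (m(z) = z² + 4 = 4 + z²)
U = 15 (U = 3 + 3*4 = 3 + 12 = 15)
N(r) = 1305 + 45*r (N(r) = 3*(15*(r + (4 + (-5)²))) = 3*(15*(r + (4 + 25))) = 3*(15*(r + 29)) = 3*(15*(29 + r)) = 3*(435 + 15*r) = 1305 + 45*r)
N(-19)² = (1305 + 45*(-19))² = (1305 - 855)² = 450² = 202500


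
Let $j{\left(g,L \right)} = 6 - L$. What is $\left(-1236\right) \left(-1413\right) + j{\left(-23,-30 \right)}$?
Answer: $1746504$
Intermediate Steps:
$\left(-1236\right) \left(-1413\right) + j{\left(-23,-30 \right)} = \left(-1236\right) \left(-1413\right) + \left(6 - -30\right) = 1746468 + \left(6 + 30\right) = 1746468 + 36 = 1746504$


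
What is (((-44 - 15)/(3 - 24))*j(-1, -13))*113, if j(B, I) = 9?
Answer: 20001/7 ≈ 2857.3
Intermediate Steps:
(((-44 - 15)/(3 - 24))*j(-1, -13))*113 = (((-44 - 15)/(3 - 24))*9)*113 = (-59/(-21)*9)*113 = (-59*(-1/21)*9)*113 = ((59/21)*9)*113 = (177/7)*113 = 20001/7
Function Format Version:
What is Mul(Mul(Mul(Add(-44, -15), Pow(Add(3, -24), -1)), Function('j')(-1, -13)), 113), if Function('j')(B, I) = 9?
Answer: Rational(20001, 7) ≈ 2857.3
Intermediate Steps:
Mul(Mul(Mul(Add(-44, -15), Pow(Add(3, -24), -1)), Function('j')(-1, -13)), 113) = Mul(Mul(Mul(Add(-44, -15), Pow(Add(3, -24), -1)), 9), 113) = Mul(Mul(Mul(-59, Pow(-21, -1)), 9), 113) = Mul(Mul(Mul(-59, Rational(-1, 21)), 9), 113) = Mul(Mul(Rational(59, 21), 9), 113) = Mul(Rational(177, 7), 113) = Rational(20001, 7)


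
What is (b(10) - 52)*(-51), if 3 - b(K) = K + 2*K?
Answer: 4029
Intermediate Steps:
b(K) = 3 - 3*K (b(K) = 3 - (K + 2*K) = 3 - 3*K)
(b(10) - 52)*(-51) = ((3 - 3*10) - 52)*(-51) = ((3 - 30) - 52)*(-51) = (-27 - 52)*(-51) = -79*(-51) = 4029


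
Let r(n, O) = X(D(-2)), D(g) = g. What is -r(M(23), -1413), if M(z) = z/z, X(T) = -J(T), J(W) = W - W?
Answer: 0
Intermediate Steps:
J(W) = 0
X(T) = 0 (X(T) = -1*0 = 0)
M(z) = 1
r(n, O) = 0
-r(M(23), -1413) = -1*0 = 0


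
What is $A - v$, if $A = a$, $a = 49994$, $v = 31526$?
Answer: $18468$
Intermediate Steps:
$A = 49994$
$A - v = 49994 - 31526 = 18468$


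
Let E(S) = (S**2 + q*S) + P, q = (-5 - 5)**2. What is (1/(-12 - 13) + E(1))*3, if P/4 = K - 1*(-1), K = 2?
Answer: 8472/25 ≈ 338.88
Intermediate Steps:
q = 100 (q = (-10)**2 = 100)
P = 12 (P = 4*(2 - 1*(-1)) = 4*(2 + 1) = 4*3 = 12)
E(S) = 12 + S**2 + 100*S (E(S) = (S**2 + 100*S) + 12 = 12 + S**2 + 100*S)
(1/(-12 - 13) + E(1))*3 = (1/(-12 - 13) + (12 + 1**2 + 100*1))*3 = (1/(-25) + (12 + 1 + 100))*3 = (-1/25 + 113)*3 = (2824/25)*3 = 8472/25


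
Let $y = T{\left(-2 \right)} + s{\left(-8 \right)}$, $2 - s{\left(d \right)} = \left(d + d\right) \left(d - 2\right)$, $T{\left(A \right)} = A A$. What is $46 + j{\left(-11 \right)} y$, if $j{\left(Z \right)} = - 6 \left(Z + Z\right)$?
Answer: $-20282$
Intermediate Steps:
$T{\left(A \right)} = A^{2}$
$j{\left(Z \right)} = - 12 Z$ ($j{\left(Z \right)} = - 6 \cdot 2 Z = - 12 Z$)
$s{\left(d \right)} = 2 - 2 d \left(-2 + d\right)$ ($s{\left(d \right)} = 2 - \left(d + d\right) \left(d - 2\right) = 2 - 2 d \left(-2 + d\right)$)
$y = -154$ ($y = \left(-2\right)^{2} + \left(2 - 2 \left(-8\right)^{2} + 4 \left(-8\right)\right) = 4 - 158 = -154$)
$46 + j{\left(-11 \right)} y = 46 + \left(-12\right) \left(-11\right) \left(-154\right) = 46 + 132 \left(-154\right) = 46 - 20328 = -20282$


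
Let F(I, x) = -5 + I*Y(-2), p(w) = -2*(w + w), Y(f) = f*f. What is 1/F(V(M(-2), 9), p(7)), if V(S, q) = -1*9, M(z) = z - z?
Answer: -1/41 ≈ -0.024390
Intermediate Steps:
M(z) = 0
Y(f) = f²
p(w) = -4*w
V(S, q) = -9
F(I, x) = -5 + 4*I (F(I, x) = -5 + I*(-2)² = -5 + I*4 = -5 + 4*I)
1/F(V(M(-2), 9), p(7)) = 1/(-5 + 4*(-9)) = 1/(-5 - 36) = 1/(-41) = -1/41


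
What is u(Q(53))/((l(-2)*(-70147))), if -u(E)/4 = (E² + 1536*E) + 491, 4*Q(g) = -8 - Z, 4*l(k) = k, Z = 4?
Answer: 32864/70147 ≈ 0.46850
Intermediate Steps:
l(k) = k/4
Q(g) = -3 (Q(g) = (-8 - 1*4)/4 = (-8 - 4)/4 = (¼)*(-12) = -3)
u(E) = -1964 - 6144*E - 4*E² (u(E) = -4*((E² + 1536*E) + 491) = -4*(491 + E² + 1536*E) = -1964 - 6144*E - 4*E²)
u(Q(53))/((l(-2)*(-70147))) = (-1964 - 6144*(-3) - 4*(-3)²)/((((¼)*(-2))*(-70147))) = (-1964 + 18432 - 4*9)/((-½*(-70147))) = (-1964 + 18432 - 36)/(70147/2) = 16432*(2/70147) = 32864/70147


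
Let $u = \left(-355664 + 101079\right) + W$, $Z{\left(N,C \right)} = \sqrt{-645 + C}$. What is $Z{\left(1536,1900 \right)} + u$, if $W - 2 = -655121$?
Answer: $-909704 + \sqrt{1255} \approx -9.0967 \cdot 10^{5}$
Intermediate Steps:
$W = -655119$ ($W = 2 - 655121 = -655119$)
$u = -909704$ ($u = \left(-355664 + 101079\right) - 655119 = -254585 - 655119 = -909704$)
$Z{\left(1536,1900 \right)} + u = \sqrt{-645 + 1900} - 909704 = \sqrt{1255} - 909704 = -909704 + \sqrt{1255}$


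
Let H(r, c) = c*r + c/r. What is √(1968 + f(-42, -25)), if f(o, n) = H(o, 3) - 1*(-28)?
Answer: √366506/14 ≈ 43.243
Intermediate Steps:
H(r, c) = c*r + c/r
f(o, n) = 28 + 3*o + 3/o (f(o, n) = (3*o + 3/o) - 1*(-28) = (3*o + 3/o) + 28 = 28 + 3*o + 3/o)
√(1968 + f(-42, -25)) = √(1968 + (28 + 3*(-42) + 3/(-42))) = √(1968 + (28 - 126 + 3*(-1/42))) = √(1968 + (28 - 126 - 1/14)) = √(1968 - 1373/14) = √(26179/14) = √366506/14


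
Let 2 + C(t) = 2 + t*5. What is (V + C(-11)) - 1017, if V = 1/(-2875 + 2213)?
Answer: -709665/662 ≈ -1072.0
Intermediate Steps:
C(t) = 5*t (C(t) = -2 + (2 + t*5) = -2 + (2 + 5*t) = 5*t)
V = -1/662 (V = 1/(-662) = -1/662 ≈ -0.0015106)
(V + C(-11)) - 1017 = (-1/662 + 5*(-11)) - 1017 = (-1/662 - 55) - 1017 = -36411/662 - 1017 = -709665/662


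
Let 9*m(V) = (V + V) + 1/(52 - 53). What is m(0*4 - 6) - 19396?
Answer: -174577/9 ≈ -19397.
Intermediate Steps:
m(V) = -⅑ + 2*V/9 (m(V) = ((V + V) + 1/(52 - 53))/9 = (2*V + 1/(-1))/9 = (2*V - 1)/9 = (-1 + 2*V)/9 = -⅑ + 2*V/9)
m(0*4 - 6) - 19396 = (-⅑ + 2*(0*4 - 6)/9) - 19396 = (-⅑ + 2*(0 - 6)/9) - 19396 = (-⅑ + (2/9)*(-6)) - 19396 = (-⅑ - 4/3) - 19396 = -13/9 - 19396 = -174577/9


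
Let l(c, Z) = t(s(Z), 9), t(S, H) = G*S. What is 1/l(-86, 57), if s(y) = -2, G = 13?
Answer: -1/26 ≈ -0.038462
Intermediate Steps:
t(S, H) = 13*S
l(c, Z) = -26 (l(c, Z) = 13*(-2) = -26)
1/l(-86, 57) = 1/(-26) = -1/26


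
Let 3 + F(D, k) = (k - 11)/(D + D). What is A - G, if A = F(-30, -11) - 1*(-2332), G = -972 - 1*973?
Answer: 128231/30 ≈ 4274.4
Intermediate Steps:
F(D, k) = -3 + (-11 + k)/(2*D) (F(D, k) = -3 + (k - 11)/(D + D) = -3 + (-11 + k)/((2*D)) = -3 + (-11 + k)*(1/(2*D)) = -3 + (-11 + k)/(2*D))
G = -1945 (G = -972 - 973 = -1945)
A = 69881/30 (A = (1/2)*(-11 - 11 - 6*(-30))/(-30) - 1*(-2332) = (1/2)*(-1/30)*(-11 - 11 + 180) + 2332 = (1/2)*(-1/30)*158 + 2332 = -79/30 + 2332 = 69881/30 ≈ 2329.4)
A - G = 69881/30 - 1*(-1945) = 69881/30 + 1945 = 128231/30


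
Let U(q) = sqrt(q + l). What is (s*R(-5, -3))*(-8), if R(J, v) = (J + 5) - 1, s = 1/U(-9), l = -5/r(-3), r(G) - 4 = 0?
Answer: -16*I*sqrt(41)/41 ≈ -2.4988*I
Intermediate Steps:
r(G) = 4 (r(G) = 4 + 0 = 4)
l = -5/4 ≈ -1.2500
U(q) = sqrt(-5/4 + q) (U(q) = sqrt(q - 5/4) = sqrt(-5/4 + q))
s = -2*I*sqrt(41)/41 (s = 1/(sqrt(-5 + 4*(-9))/2) = 1/(sqrt(-5 - 36)/2) = 1/(sqrt(-41)/2) = 1/((I*sqrt(41))/2) = 1/(I*sqrt(41)/2) = -2*I*sqrt(41)/41 ≈ -0.31235*I)
R(J, v) = 4 + J (R(J, v) = (5 + J) - 1 = 4 + J)
(s*R(-5, -3))*(-8) = ((-2*I*sqrt(41)/41)*(4 - 5))*(-8) = (-2*I*sqrt(41)/41*(-1))*(-8) = (2*I*sqrt(41)/41)*(-8) = -16*I*sqrt(41)/41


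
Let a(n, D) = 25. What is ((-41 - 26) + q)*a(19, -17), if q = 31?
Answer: -900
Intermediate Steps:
((-41 - 26) + q)*a(19, -17) = ((-41 - 26) + 31)*25 = (-67 + 31)*25 = -36*25 = -900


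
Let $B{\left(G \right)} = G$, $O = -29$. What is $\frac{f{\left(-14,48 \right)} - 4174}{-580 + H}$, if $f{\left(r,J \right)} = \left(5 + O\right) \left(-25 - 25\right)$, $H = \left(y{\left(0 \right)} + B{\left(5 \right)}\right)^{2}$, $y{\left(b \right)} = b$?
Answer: $\frac{2974}{555} \approx 5.3586$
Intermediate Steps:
$H = 25$ ($H = \left(0 + 5\right)^{2} = 5^{2} = 25$)
$f{\left(r,J \right)} = 1200$ ($f{\left(r,J \right)} = \left(5 - 29\right) \left(-25 - 25\right) = \left(-24\right) \left(-50\right) = 1200$)
$\frac{f{\left(-14,48 \right)} - 4174}{-580 + H} = \frac{1200 - 4174}{-580 + 25} = \frac{1200 - 4174}{-555} = \left(1200 - 4174\right) \left(- \frac{1}{555}\right) = \left(-2974\right) \left(- \frac{1}{555}\right) = \frac{2974}{555}$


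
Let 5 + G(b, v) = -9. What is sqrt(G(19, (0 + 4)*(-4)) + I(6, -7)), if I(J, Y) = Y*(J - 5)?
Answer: I*sqrt(21) ≈ 4.5826*I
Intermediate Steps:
I(J, Y) = Y*(-5 + J)
G(b, v) = -14 (G(b, v) = -5 - 9 = -14)
sqrt(G(19, (0 + 4)*(-4)) + I(6, -7)) = sqrt(-14 - 7*(-5 + 6)) = sqrt(-14 - 7*1) = sqrt(-14 - 7) = sqrt(-21) = I*sqrt(21)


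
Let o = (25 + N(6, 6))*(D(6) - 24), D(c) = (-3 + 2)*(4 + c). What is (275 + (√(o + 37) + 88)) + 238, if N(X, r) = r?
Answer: 601 + 3*I*√113 ≈ 601.0 + 31.89*I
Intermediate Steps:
D(c) = -4 - c (D(c) = -(4 + c) = -4 - c)
o = -1054 (o = (25 + 6)*((-4 - 1*6) - 24) = 31*((-4 - 6) - 24) = 31*(-10 - 24) = 31*(-34) = -1054)
(275 + (√(o + 37) + 88)) + 238 = (275 + (√(-1054 + 37) + 88)) + 238 = (275 + (√(-1017) + 88)) + 238 = (275 + (3*I*√113 + 88)) + 238 = (275 + (88 + 3*I*√113)) + 238 = (363 + 3*I*√113) + 238 = 601 + 3*I*√113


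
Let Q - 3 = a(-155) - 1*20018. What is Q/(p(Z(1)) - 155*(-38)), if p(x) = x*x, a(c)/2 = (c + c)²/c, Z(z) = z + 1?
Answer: -21255/5894 ≈ -3.6062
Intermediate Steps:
Z(z) = 1 + z
a(c) = 8*c (a(c) = 2*((c + c)²/c) = 2*((2*c)²/c) = 2*((4*c²)/c) = 2*(4*c) = 8*c)
p(x) = x²
Q = -21255 (Q = 3 + (8*(-155) - 1*20018) = 3 + (-1240 - 20018) = 3 - 21258 = -21255)
Q/(p(Z(1)) - 155*(-38)) = -21255/((1 + 1)² - 155*(-38)) = -21255/(2² + 5890) = -21255/(4 + 5890) = -21255/5894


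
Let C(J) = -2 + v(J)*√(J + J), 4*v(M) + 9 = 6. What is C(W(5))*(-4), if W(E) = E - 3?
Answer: 14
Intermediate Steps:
v(M) = -¾ (v(M) = -9/4 + (¼)*6 = -9/4 + 3/2 = -¾)
W(E) = -3 + E
C(J) = -2 - 3*√2*√J/4 (C(J) = -2 - 3*√(J + J)/4 = -2 - 3*√2*√J/4)
C(W(5))*(-4) = (-2 - 3*√2*√(-3 + 5)/4)*(-4) = (-2 - 3*√2*√2/4)*(-4) = (-2 - 3/2)*(-4) = -7/2*(-4) = 14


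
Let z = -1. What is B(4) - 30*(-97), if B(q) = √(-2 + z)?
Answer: 2910 + I*√3 ≈ 2910.0 + 1.732*I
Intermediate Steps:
B(q) = I*√3 (B(q) = √(-2 - 1) = √(-3) = I*√3)
B(4) - 30*(-97) = I*√3 - 30*(-97) = I*√3 + 2910 = 2910 + I*√3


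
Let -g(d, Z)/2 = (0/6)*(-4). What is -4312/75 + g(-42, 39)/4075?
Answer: -4312/75 ≈ -57.493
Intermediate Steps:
g(d, Z) = 0 (g(d, Z) = -2*0/6*(-4) = -2*(1/6)*0*(-4) = -0*(-4) = -2*0 = 0)
-4312/75 + g(-42, 39)/4075 = -4312/75 + 0/4075 = -4312*1/75 + 0*(1/4075) = -4312/75 + 0 = -4312/75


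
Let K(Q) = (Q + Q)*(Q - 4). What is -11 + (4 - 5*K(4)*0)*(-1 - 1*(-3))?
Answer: -3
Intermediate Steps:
K(Q) = 2*Q*(-4 + Q) (K(Q) = (2*Q)*(-4 + Q) = 2*Q*(-4 + Q))
-11 + (4 - 5*K(4)*0)*(-1 - 1*(-3)) = -11 + (4 - 10*4*(-4 + 4)*0)*(-1 - 1*(-3)) = -11 + (4 - 10*4*0*0)*(-1 + 3) = -11 + (4 - 5*0*0)*2 = -11 + (4 + 0*0)*2 = -11 + (4 + 0)*2 = -11 + 4*2 = -11 + 8 = -3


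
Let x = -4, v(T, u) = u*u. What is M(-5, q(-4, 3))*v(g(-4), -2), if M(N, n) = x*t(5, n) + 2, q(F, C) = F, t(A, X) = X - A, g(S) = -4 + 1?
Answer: 152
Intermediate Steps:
g(S) = -3
v(T, u) = u²
M(N, n) = 22 - 4*n (M(N, n) = -4*(n - 1*5) + 2 = -4*(n - 5) + 2 = -4*(-5 + n) + 2 = (20 - 4*n) + 2 = 22 - 4*n)
M(-5, q(-4, 3))*v(g(-4), -2) = (22 - 4*(-4))*(-2)² = (22 + 16)*4 = 38*4 = 152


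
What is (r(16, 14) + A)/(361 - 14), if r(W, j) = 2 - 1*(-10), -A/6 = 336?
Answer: -2004/347 ≈ -5.7752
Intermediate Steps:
A = -2016 (A = -6*336 = -2016)
r(W, j) = 12 (r(W, j) = 2 + 10 = 12)
(r(16, 14) + A)/(361 - 14) = (12 - 2016)/(361 - 14) = -2004/347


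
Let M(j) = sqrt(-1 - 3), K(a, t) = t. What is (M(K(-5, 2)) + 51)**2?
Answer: 2597 + 204*I ≈ 2597.0 + 204.0*I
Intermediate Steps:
M(j) = 2*I (M(j) = sqrt(-4) = 2*I)
(M(K(-5, 2)) + 51)**2 = (2*I + 51)**2 = (51 + 2*I)**2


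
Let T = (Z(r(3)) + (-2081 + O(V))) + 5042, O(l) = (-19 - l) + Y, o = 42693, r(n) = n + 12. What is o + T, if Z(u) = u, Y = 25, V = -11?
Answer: 45686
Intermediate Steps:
r(n) = 12 + n
O(l) = 6 - l (O(l) = (-19 - l) + 25 = 6 - l)
T = 2993 (T = ((12 + 3) + (-2081 + (6 - 1*(-11)))) + 5042 = (15 + (-2081 + (6 + 11))) + 5042 = (15 + (-2081 + 17)) + 5042 = (15 - 2064) + 5042 = -2049 + 5042 = 2993)
o + T = 42693 + 2993 = 45686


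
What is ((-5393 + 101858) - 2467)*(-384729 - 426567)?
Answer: -76260201408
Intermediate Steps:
((-5393 + 101858) - 2467)*(-384729 - 426567) = (96465 - 2467)*(-811296) = 93998*(-811296) = -76260201408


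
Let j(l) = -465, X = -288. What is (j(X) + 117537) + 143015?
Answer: 260087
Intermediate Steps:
(j(X) + 117537) + 143015 = (-465 + 117537) + 143015 = 117072 + 143015 = 260087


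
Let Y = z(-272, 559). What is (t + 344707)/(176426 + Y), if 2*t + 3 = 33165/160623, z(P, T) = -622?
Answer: 6151960901/3137573988 ≈ 1.9607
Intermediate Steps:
Y = -622
t = -24928/17847 (t = -3/2 + (33165/160623)/2 = -3/2 + (33165*(1/160623))/2 = -3/2 + (1/2)*(3685/17847) = -3/2 + 3685/35694 = -24928/17847 ≈ -1.3968)
(t + 344707)/(176426 + Y) = (-24928/17847 + 344707)/(176426 - 622) = (6151960901/17847)/175804 = (6151960901/17847)*(1/175804) = 6151960901/3137573988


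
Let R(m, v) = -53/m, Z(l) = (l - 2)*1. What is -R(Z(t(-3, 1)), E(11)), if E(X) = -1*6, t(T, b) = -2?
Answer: -53/4 ≈ -13.250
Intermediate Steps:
Z(l) = -2 + l (Z(l) = (-2 + l)*1 = -2 + l)
E(X) = -6
-R(Z(t(-3, 1)), E(11)) = -(-53)/(-2 - 2) = -(-53)/(-4) = -(-53)*(-1)/4 = -1*53/4 = -53/4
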